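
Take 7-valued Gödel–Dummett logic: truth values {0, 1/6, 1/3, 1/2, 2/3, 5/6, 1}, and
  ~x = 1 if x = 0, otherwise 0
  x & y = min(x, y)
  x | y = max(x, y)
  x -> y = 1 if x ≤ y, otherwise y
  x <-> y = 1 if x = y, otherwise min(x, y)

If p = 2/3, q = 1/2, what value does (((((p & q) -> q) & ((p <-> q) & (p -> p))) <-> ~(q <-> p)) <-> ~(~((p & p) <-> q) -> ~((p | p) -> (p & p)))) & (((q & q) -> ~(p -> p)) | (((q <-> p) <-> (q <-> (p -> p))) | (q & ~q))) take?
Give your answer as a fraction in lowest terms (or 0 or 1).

1

p & q = 2/3 & 1/2 = 1/2
(p & q) -> q = 1/2 -> 1/2 = 1
p <-> q = 2/3 <-> 1/2 = 1/2
p -> p = 2/3 -> 2/3 = 1
(p <-> q) & (p -> p) = 1/2 & 1 = 1/2
((p & q) -> q) & ((p <-> q) & (p -> p)) = 1 & 1/2 = 1/2
q <-> p = 1/2 <-> 2/3 = 1/2
~(q <-> p) = ~1/2 = 0
(((p & q) -> q) & ((p <-> q) & (p -> p))) <-> ~(q <-> p) = 1/2 <-> 0 = 0
p & p = 2/3 & 2/3 = 2/3
(p & p) <-> q = 2/3 <-> 1/2 = 1/2
~((p & p) <-> q) = ~1/2 = 0
p | p = 2/3 | 2/3 = 2/3
p & p = 2/3 & 2/3 = 2/3
(p | p) -> (p & p) = 2/3 -> 2/3 = 1
~((p | p) -> (p & p)) = ~1 = 0
~((p & p) <-> q) -> ~((p | p) -> (p & p)) = 0 -> 0 = 1
~(~((p & p) <-> q) -> ~((p | p) -> (p & p))) = ~1 = 0
((((p & q) -> q) & ((p <-> q) & (p -> p))) <-> ~(q <-> p)) <-> ~(~((p & p) <-> q) -> ~((p | p) -> (p & p))) = 0 <-> 0 = 1
q & q = 1/2 & 1/2 = 1/2
p -> p = 2/3 -> 2/3 = 1
~(p -> p) = ~1 = 0
(q & q) -> ~(p -> p) = 1/2 -> 0 = 0
q <-> p = 1/2 <-> 2/3 = 1/2
p -> p = 2/3 -> 2/3 = 1
q <-> (p -> p) = 1/2 <-> 1 = 1/2
(q <-> p) <-> (q <-> (p -> p)) = 1/2 <-> 1/2 = 1
~q = ~1/2 = 0
q & ~q = 1/2 & 0 = 0
((q <-> p) <-> (q <-> (p -> p))) | (q & ~q) = 1 | 0 = 1
((q & q) -> ~(p -> p)) | (((q <-> p) <-> (q <-> (p -> p))) | (q & ~q)) = 0 | 1 = 1
(((((p & q) -> q) & ((p <-> q) & (p -> p))) <-> ~(q <-> p)) <-> ~(~((p & p) <-> q) -> ~((p | p) -> (p & p)))) & (((q & q) -> ~(p -> p)) | (((q <-> p) <-> (q <-> (p -> p))) | (q & ~q))) = 1 & 1 = 1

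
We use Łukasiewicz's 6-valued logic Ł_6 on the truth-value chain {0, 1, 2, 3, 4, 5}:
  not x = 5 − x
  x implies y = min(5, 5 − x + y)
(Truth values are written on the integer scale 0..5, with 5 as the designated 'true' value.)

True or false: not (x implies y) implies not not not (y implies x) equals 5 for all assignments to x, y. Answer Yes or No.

No

Counterexample: take x = 1, y = 0.
x implies y = 1 implies 0 = 4
not (x implies y) = not 4 = 1
y implies x = 0 implies 1 = 5
not (y implies x) = not 5 = 0
not not (y implies x) = not 0 = 5
not not not (y implies x) = not 5 = 0
not (x implies y) implies not not not (y implies x) = 1 implies 0 = 4
This gives 4 ≠ 5.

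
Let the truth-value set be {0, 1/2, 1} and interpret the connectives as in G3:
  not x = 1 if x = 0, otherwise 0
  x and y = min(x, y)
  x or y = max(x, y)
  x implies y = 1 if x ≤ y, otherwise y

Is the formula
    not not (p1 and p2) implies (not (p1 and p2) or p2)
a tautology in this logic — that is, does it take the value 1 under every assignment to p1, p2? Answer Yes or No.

Counterexample: take p1 = 1/2, p2 = 1/2.
p1 and p2 = 1/2 and 1/2 = 1/2
not (p1 and p2) = not 1/2 = 0
not not (p1 and p2) = not 0 = 1
p1 and p2 = 1/2 and 1/2 = 1/2
not (p1 and p2) = not 1/2 = 0
not (p1 and p2) or p2 = 0 or 1/2 = 1/2
not not (p1 and p2) implies (not (p1 and p2) or p2) = 1 implies 1/2 = 1/2
This gives 1/2 ≠ 1.

No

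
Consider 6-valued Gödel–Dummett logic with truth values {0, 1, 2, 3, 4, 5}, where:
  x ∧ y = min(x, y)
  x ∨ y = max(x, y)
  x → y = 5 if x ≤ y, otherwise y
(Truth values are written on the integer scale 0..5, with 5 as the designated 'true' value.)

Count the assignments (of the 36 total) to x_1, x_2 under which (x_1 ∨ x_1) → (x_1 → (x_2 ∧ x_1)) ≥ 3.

value 5: 21 assignments (counts)
value 4: 1 assignment (counts)
value 3: 2 assignments (counts)
value 2: 3 assignments
value 1: 4 assignments
value 0: 5 assignments
So 24 of the 36 assignments meet the threshold.

24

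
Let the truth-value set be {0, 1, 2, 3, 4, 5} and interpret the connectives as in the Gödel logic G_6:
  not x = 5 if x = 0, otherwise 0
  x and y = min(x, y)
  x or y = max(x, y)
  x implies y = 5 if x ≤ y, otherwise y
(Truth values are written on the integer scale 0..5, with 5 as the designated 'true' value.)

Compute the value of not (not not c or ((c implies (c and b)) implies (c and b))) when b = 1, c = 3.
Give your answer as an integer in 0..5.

0

not c = not 3 = 0
not not c = not 0 = 5
c and b = 3 and 1 = 1
c implies (c and b) = 3 implies 1 = 1
c and b = 3 and 1 = 1
(c implies (c and b)) implies (c and b) = 1 implies 1 = 5
not not c or ((c implies (c and b)) implies (c and b)) = 5 or 5 = 5
not (not not c or ((c implies (c and b)) implies (c and b))) = not 5 = 0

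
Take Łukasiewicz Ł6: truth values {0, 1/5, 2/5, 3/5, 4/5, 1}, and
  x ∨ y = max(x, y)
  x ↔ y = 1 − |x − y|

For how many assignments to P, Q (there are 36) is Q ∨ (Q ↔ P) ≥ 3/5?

value 1: 11 assignments (counts)
value 4/5: 12 assignments (counts)
value 3/5: 7 assignments (counts)
value 2/5: 3 assignments
value 1/5: 2 assignments
value 0: 1 assignment
So 30 of the 36 assignments meet the threshold.

30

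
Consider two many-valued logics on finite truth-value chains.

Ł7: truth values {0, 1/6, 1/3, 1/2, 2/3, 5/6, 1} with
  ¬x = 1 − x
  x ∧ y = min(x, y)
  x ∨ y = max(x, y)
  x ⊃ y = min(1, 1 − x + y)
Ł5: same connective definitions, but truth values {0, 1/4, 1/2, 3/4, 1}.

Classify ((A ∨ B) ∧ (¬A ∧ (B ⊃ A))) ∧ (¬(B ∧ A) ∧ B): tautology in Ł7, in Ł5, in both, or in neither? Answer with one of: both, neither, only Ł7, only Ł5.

neither

In Ł7: at A = 0, B = 0 the value is 0 — not a tautology.
In Ł5: at A = 0, B = 0 the value is 0 — not a tautology.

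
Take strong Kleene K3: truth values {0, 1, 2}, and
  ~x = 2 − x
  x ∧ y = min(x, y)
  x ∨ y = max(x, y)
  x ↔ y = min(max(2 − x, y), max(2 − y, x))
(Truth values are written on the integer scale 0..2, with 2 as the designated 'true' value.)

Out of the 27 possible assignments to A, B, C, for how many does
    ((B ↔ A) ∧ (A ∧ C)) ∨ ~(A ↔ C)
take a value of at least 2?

value 2: 7 assignments (counts)
value 1: 16 assignments
value 0: 4 assignments
So 7 of the 27 assignments meet the threshold.

7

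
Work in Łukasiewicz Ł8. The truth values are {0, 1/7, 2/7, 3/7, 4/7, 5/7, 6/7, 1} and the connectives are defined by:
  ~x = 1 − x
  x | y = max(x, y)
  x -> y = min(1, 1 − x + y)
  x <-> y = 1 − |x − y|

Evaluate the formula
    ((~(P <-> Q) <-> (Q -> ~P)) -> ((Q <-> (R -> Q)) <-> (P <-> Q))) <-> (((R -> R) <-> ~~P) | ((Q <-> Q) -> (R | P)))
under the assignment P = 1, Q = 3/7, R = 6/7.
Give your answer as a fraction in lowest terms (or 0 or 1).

4/7

P <-> Q = 1 <-> 3/7 = 3/7
~(P <-> Q) = ~3/7 = 4/7
~P = ~1 = 0
Q -> ~P = 3/7 -> 0 = 4/7
~(P <-> Q) <-> (Q -> ~P) = 4/7 <-> 4/7 = 1
R -> Q = 6/7 -> 3/7 = 4/7
Q <-> (R -> Q) = 3/7 <-> 4/7 = 6/7
P <-> Q = 1 <-> 3/7 = 3/7
(Q <-> (R -> Q)) <-> (P <-> Q) = 6/7 <-> 3/7 = 4/7
(~(P <-> Q) <-> (Q -> ~P)) -> ((Q <-> (R -> Q)) <-> (P <-> Q)) = 1 -> 4/7 = 4/7
R -> R = 6/7 -> 6/7 = 1
~P = ~1 = 0
~~P = ~0 = 1
(R -> R) <-> ~~P = 1 <-> 1 = 1
Q <-> Q = 3/7 <-> 3/7 = 1
R | P = 6/7 | 1 = 1
(Q <-> Q) -> (R | P) = 1 -> 1 = 1
((R -> R) <-> ~~P) | ((Q <-> Q) -> (R | P)) = 1 | 1 = 1
((~(P <-> Q) <-> (Q -> ~P)) -> ((Q <-> (R -> Q)) <-> (P <-> Q))) <-> (((R -> R) <-> ~~P) | ((Q <-> Q) -> (R | P))) = 4/7 <-> 1 = 4/7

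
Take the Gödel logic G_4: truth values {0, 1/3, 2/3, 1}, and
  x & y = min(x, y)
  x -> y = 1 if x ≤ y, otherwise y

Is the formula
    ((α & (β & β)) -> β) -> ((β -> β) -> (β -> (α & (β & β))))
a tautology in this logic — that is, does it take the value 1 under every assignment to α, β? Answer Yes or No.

No

Counterexample: take α = 0, β = 1/3.
β & β = 1/3 & 1/3 = 1/3
α & (β & β) = 0 & 1/3 = 0
(α & (β & β)) -> β = 0 -> 1/3 = 1
β -> β = 1/3 -> 1/3 = 1
β & β = 1/3 & 1/3 = 1/3
α & (β & β) = 0 & 1/3 = 0
β -> (α & (β & β)) = 1/3 -> 0 = 0
(β -> β) -> (β -> (α & (β & β))) = 1 -> 0 = 0
((α & (β & β)) -> β) -> ((β -> β) -> (β -> (α & (β & β)))) = 1 -> 0 = 0
This gives 0 ≠ 1.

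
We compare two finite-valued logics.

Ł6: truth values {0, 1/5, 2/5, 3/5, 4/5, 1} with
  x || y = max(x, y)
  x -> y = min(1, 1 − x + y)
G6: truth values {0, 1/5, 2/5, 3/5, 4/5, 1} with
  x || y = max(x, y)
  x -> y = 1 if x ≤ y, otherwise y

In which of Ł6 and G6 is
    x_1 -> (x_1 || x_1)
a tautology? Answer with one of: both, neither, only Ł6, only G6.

both

In Ł6: every assignment gives 1 — tautology.
In G6: every assignment gives 1 — tautology.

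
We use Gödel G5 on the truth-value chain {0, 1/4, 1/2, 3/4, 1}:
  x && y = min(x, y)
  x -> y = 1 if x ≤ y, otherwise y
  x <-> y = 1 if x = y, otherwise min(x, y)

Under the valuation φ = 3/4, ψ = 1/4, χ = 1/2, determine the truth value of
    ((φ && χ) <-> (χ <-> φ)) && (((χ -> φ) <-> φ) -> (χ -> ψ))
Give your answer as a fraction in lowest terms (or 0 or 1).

1/4

φ && χ = 3/4 && 1/2 = 1/2
χ <-> φ = 1/2 <-> 3/4 = 1/2
(φ && χ) <-> (χ <-> φ) = 1/2 <-> 1/2 = 1
χ -> φ = 1/2 -> 3/4 = 1
(χ -> φ) <-> φ = 1 <-> 3/4 = 3/4
χ -> ψ = 1/2 -> 1/4 = 1/4
((χ -> φ) <-> φ) -> (χ -> ψ) = 3/4 -> 1/4 = 1/4
((φ && χ) <-> (χ <-> φ)) && (((χ -> φ) <-> φ) -> (χ -> ψ)) = 1 && 1/4 = 1/4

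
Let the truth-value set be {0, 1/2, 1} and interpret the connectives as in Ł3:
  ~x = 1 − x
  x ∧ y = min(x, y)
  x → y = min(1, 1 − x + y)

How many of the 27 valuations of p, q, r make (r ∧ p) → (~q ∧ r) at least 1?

22

value 1: 22 assignments (counts)
value 1/2: 4 assignments
value 0: 1 assignment
So 22 of the 27 assignments meet the threshold.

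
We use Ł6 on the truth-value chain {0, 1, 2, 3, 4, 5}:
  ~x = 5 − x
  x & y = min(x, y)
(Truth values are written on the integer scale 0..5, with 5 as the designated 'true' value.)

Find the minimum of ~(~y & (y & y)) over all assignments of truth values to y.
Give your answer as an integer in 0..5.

Take y = 2:
~y = ~2 = 3
y & y = 2 & 2 = 2
~y & (y & y) = 3 & 2 = 2
~(~y & (y & y)) = ~2 = 3
No assignment yields a value below 3, so this is the minimum.

3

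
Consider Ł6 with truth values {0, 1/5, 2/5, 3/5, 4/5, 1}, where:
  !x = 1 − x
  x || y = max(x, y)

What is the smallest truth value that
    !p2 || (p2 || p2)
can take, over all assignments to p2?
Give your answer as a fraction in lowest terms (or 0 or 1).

3/5

Take p2 = 2/5:
!p2 = !2/5 = 3/5
p2 || p2 = 2/5 || 2/5 = 2/5
!p2 || (p2 || p2) = 3/5 || 2/5 = 3/5
No assignment yields a value below 3/5, so this is the minimum.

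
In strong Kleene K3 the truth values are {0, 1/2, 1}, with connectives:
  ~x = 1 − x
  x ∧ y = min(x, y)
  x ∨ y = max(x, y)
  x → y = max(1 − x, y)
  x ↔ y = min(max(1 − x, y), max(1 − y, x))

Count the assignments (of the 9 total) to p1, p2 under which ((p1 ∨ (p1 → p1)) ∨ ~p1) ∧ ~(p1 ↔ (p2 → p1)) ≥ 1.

1

p1 = 0, p2 = 0 ↦ 1  ≥
p1 = 0, p2 = 1/2 ↦ 1/2  <
p1 = 0, p2 = 1 ↦ 0  <
p1 = 1/2, p2 = 0 ↦ 1/2  <
p1 = 1/2, p2 = 1/2 ↦ 1/2  <
p1 = 1/2, p2 = 1 ↦ 1/2  <
p1 = 1, p2 = 0 ↦ 0  <
p1 = 1, p2 = 1/2 ↦ 0  <
p1 = 1, p2 = 1 ↦ 0  <
So 1 of the 9 assignments meets the threshold.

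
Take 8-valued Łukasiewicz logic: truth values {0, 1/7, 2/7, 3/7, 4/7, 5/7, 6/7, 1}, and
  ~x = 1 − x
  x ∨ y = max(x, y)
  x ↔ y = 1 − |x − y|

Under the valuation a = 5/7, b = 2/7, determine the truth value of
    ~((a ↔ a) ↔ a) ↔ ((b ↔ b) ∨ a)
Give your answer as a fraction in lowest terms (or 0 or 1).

a ↔ a = 5/7 ↔ 5/7 = 1
(a ↔ a) ↔ a = 1 ↔ 5/7 = 5/7
~((a ↔ a) ↔ a) = ~5/7 = 2/7
b ↔ b = 2/7 ↔ 2/7 = 1
(b ↔ b) ∨ a = 1 ∨ 5/7 = 1
~((a ↔ a) ↔ a) ↔ ((b ↔ b) ∨ a) = 2/7 ↔ 1 = 2/7

2/7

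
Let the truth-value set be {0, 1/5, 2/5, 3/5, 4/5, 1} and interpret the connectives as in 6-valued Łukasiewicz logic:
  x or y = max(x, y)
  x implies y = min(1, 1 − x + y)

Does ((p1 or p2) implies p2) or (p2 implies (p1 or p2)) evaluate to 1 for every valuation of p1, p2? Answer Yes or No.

Yes

At p1 = 0, p2 = 4/5, for instance:
p1 or p2 = 0 or 4/5 = 4/5
(p1 or p2) implies p2 = 4/5 implies 4/5 = 1
p2 implies (p1 or p2) = 4/5 implies 4/5 = 1
((p1 or p2) implies p2) or (p2 implies (p1 or p2)) = 1 or 1 = 1
and checking the remaining 35 assignments likewise gives ≥ 1 in every case.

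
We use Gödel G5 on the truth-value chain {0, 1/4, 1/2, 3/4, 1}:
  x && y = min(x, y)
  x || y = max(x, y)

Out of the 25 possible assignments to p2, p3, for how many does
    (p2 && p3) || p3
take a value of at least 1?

value 1: 5 assignments (counts)
value 3/4: 5 assignments
value 1/2: 5 assignments
value 1/4: 5 assignments
value 0: 5 assignments
So 5 of the 25 assignments meet the threshold.

5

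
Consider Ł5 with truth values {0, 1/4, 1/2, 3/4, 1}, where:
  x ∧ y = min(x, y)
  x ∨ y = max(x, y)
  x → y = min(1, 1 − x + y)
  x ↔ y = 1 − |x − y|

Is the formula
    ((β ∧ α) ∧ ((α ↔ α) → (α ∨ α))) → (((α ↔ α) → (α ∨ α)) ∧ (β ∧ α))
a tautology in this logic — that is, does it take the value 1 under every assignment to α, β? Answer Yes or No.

Yes

At α = 1/2, β = 1, for instance:
β ∧ α = 1 ∧ 1/2 = 1/2
α ↔ α = 1/2 ↔ 1/2 = 1
α ∨ α = 1/2 ∨ 1/2 = 1/2
(α ↔ α) → (α ∨ α) = 1 → 1/2 = 1/2
(β ∧ α) ∧ ((α ↔ α) → (α ∨ α)) = 1/2 ∧ 1/2 = 1/2
((α ↔ α) → (α ∨ α)) ∧ (β ∧ α) = 1/2 ∧ 1/2 = 1/2
((β ∧ α) ∧ ((α ↔ α) → (α ∨ α))) → (((α ↔ α) → (α ∨ α)) ∧ (β ∧ α)) = 1/2 → 1/2 = 1
and checking the remaining 24 assignments likewise gives ≥ 1 in every case.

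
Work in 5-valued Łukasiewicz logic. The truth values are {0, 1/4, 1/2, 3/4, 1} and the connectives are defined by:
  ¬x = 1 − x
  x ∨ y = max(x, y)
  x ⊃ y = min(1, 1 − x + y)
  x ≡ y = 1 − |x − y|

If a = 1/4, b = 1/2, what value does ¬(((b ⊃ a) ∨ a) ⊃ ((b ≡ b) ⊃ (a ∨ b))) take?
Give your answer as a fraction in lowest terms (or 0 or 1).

b ⊃ a = 1/2 ⊃ 1/4 = 3/4
(b ⊃ a) ∨ a = 3/4 ∨ 1/4 = 3/4
b ≡ b = 1/2 ≡ 1/2 = 1
a ∨ b = 1/4 ∨ 1/2 = 1/2
(b ≡ b) ⊃ (a ∨ b) = 1 ⊃ 1/2 = 1/2
((b ⊃ a) ∨ a) ⊃ ((b ≡ b) ⊃ (a ∨ b)) = 3/4 ⊃ 1/2 = 3/4
¬(((b ⊃ a) ∨ a) ⊃ ((b ≡ b) ⊃ (a ∨ b))) = ¬3/4 = 1/4

1/4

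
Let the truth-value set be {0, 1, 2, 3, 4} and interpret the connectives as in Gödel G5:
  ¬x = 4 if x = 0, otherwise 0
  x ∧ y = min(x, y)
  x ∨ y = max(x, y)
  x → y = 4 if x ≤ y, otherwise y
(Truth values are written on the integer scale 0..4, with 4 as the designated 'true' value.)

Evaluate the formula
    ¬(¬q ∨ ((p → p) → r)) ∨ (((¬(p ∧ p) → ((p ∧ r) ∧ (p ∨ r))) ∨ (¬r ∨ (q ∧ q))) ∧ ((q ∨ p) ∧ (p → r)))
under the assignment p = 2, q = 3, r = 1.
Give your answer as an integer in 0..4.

¬q = ¬3 = 0
p → p = 2 → 2 = 4
(p → p) → r = 4 → 1 = 1
¬q ∨ ((p → p) → r) = 0 ∨ 1 = 1
¬(¬q ∨ ((p → p) → r)) = ¬1 = 0
p ∧ p = 2 ∧ 2 = 2
¬(p ∧ p) = ¬2 = 0
p ∧ r = 2 ∧ 1 = 1
p ∨ r = 2 ∨ 1 = 2
(p ∧ r) ∧ (p ∨ r) = 1 ∧ 2 = 1
¬(p ∧ p) → ((p ∧ r) ∧ (p ∨ r)) = 0 → 1 = 4
¬r = ¬1 = 0
q ∧ q = 3 ∧ 3 = 3
¬r ∨ (q ∧ q) = 0 ∨ 3 = 3
(¬(p ∧ p) → ((p ∧ r) ∧ (p ∨ r))) ∨ (¬r ∨ (q ∧ q)) = 4 ∨ 3 = 4
q ∨ p = 3 ∨ 2 = 3
p → r = 2 → 1 = 1
(q ∨ p) ∧ (p → r) = 3 ∧ 1 = 1
((¬(p ∧ p) → ((p ∧ r) ∧ (p ∨ r))) ∨ (¬r ∨ (q ∧ q))) ∧ ((q ∨ p) ∧ (p → r)) = 4 ∧ 1 = 1
¬(¬q ∨ ((p → p) → r)) ∨ (((¬(p ∧ p) → ((p ∧ r) ∧ (p ∨ r))) ∨ (¬r ∨ (q ∧ q))) ∧ ((q ∨ p) ∧ (p → r))) = 0 ∨ 1 = 1

1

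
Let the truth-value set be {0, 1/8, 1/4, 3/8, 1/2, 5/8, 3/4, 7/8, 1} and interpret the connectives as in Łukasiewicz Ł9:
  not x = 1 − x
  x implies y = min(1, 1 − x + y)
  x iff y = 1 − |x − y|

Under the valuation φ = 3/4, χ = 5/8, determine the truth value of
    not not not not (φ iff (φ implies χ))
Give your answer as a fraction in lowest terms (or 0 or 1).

φ implies χ = 3/4 implies 5/8 = 7/8
φ iff (φ implies χ) = 3/4 iff 7/8 = 7/8
not (φ iff (φ implies χ)) = not 7/8 = 1/8
not not (φ iff (φ implies χ)) = not 1/8 = 7/8
not not not (φ iff (φ implies χ)) = not 7/8 = 1/8
not not not not (φ iff (φ implies χ)) = not 1/8 = 7/8

7/8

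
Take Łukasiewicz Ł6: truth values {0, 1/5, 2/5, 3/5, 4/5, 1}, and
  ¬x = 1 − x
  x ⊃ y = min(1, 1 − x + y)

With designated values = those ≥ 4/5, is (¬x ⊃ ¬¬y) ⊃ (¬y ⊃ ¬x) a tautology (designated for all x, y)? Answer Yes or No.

Counterexample: take x = 4/5, y = 0.
¬x = ¬4/5 = 1/5
¬y = ¬0 = 1
¬¬y = ¬1 = 0
¬x ⊃ ¬¬y = 1/5 ⊃ 0 = 4/5
¬y = ¬0 = 1
¬x = ¬4/5 = 1/5
¬y ⊃ ¬x = 1 ⊃ 1/5 = 1/5
(¬x ⊃ ¬¬y) ⊃ (¬y ⊃ ¬x) = 4/5 ⊃ 1/5 = 2/5
This gives 2/5, which is below 4/5.

No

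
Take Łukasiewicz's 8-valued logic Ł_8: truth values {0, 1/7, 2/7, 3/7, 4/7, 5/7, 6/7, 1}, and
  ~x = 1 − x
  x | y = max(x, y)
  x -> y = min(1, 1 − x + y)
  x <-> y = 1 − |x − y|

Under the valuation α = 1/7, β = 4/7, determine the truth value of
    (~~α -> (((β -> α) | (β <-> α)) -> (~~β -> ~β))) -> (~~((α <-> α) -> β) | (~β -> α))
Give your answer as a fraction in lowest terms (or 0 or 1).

5/7

~α = ~1/7 = 6/7
~~α = ~6/7 = 1/7
β -> α = 4/7 -> 1/7 = 4/7
β <-> α = 4/7 <-> 1/7 = 4/7
(β -> α) | (β <-> α) = 4/7 | 4/7 = 4/7
~β = ~4/7 = 3/7
~~β = ~3/7 = 4/7
~β = ~4/7 = 3/7
~~β -> ~β = 4/7 -> 3/7 = 6/7
((β -> α) | (β <-> α)) -> (~~β -> ~β) = 4/7 -> 6/7 = 1
~~α -> (((β -> α) | (β <-> α)) -> (~~β -> ~β)) = 1/7 -> 1 = 1
α <-> α = 1/7 <-> 1/7 = 1
(α <-> α) -> β = 1 -> 4/7 = 4/7
~((α <-> α) -> β) = ~4/7 = 3/7
~~((α <-> α) -> β) = ~3/7 = 4/7
~β = ~4/7 = 3/7
~β -> α = 3/7 -> 1/7 = 5/7
~~((α <-> α) -> β) | (~β -> α) = 4/7 | 5/7 = 5/7
(~~α -> (((β -> α) | (β <-> α)) -> (~~β -> ~β))) -> (~~((α <-> α) -> β) | (~β -> α)) = 1 -> 5/7 = 5/7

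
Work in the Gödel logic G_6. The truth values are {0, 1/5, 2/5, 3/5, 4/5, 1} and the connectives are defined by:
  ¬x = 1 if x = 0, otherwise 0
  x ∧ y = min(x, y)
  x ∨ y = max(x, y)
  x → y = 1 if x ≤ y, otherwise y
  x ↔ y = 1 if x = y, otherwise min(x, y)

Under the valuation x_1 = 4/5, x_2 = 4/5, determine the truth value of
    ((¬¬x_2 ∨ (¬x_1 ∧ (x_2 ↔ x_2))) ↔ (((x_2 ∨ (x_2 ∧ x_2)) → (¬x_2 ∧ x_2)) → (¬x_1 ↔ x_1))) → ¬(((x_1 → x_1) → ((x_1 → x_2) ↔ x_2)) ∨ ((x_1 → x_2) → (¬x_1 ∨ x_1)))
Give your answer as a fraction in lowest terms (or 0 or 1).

0

¬x_2 = ¬4/5 = 0
¬¬x_2 = ¬0 = 1
¬x_1 = ¬4/5 = 0
x_2 ↔ x_2 = 4/5 ↔ 4/5 = 1
¬x_1 ∧ (x_2 ↔ x_2) = 0 ∧ 1 = 0
¬¬x_2 ∨ (¬x_1 ∧ (x_2 ↔ x_2)) = 1 ∨ 0 = 1
x_2 ∧ x_2 = 4/5 ∧ 4/5 = 4/5
x_2 ∨ (x_2 ∧ x_2) = 4/5 ∨ 4/5 = 4/5
¬x_2 = ¬4/5 = 0
¬x_2 ∧ x_2 = 0 ∧ 4/5 = 0
(x_2 ∨ (x_2 ∧ x_2)) → (¬x_2 ∧ x_2) = 4/5 → 0 = 0
¬x_1 = ¬4/5 = 0
¬x_1 ↔ x_1 = 0 ↔ 4/5 = 0
((x_2 ∨ (x_2 ∧ x_2)) → (¬x_2 ∧ x_2)) → (¬x_1 ↔ x_1) = 0 → 0 = 1
(¬¬x_2 ∨ (¬x_1 ∧ (x_2 ↔ x_2))) ↔ (((x_2 ∨ (x_2 ∧ x_2)) → (¬x_2 ∧ x_2)) → (¬x_1 ↔ x_1)) = 1 ↔ 1 = 1
x_1 → x_1 = 4/5 → 4/5 = 1
x_1 → x_2 = 4/5 → 4/5 = 1
(x_1 → x_2) ↔ x_2 = 1 ↔ 4/5 = 4/5
(x_1 → x_1) → ((x_1 → x_2) ↔ x_2) = 1 → 4/5 = 4/5
x_1 → x_2 = 4/5 → 4/5 = 1
¬x_1 = ¬4/5 = 0
¬x_1 ∨ x_1 = 0 ∨ 4/5 = 4/5
(x_1 → x_2) → (¬x_1 ∨ x_1) = 1 → 4/5 = 4/5
((x_1 → x_1) → ((x_1 → x_2) ↔ x_2)) ∨ ((x_1 → x_2) → (¬x_1 ∨ x_1)) = 4/5 ∨ 4/5 = 4/5
¬(((x_1 → x_1) → ((x_1 → x_2) ↔ x_2)) ∨ ((x_1 → x_2) → (¬x_1 ∨ x_1))) = ¬4/5 = 0
((¬¬x_2 ∨ (¬x_1 ∧ (x_2 ↔ x_2))) ↔ (((x_2 ∨ (x_2 ∧ x_2)) → (¬x_2 ∧ x_2)) → (¬x_1 ↔ x_1))) → ¬(((x_1 → x_1) → ((x_1 → x_2) ↔ x_2)) ∨ ((x_1 → x_2) → (¬x_1 ∨ x_1))) = 1 → 0 = 0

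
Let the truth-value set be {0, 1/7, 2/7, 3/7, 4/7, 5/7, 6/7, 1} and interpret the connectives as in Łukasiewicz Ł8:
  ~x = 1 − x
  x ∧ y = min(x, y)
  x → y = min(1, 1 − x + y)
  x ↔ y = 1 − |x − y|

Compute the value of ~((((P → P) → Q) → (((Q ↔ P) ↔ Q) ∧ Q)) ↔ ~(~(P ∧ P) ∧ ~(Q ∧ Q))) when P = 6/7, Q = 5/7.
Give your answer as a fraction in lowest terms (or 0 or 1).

1/7

P → P = 6/7 → 6/7 = 1
(P → P) → Q = 1 → 5/7 = 5/7
Q ↔ P = 5/7 ↔ 6/7 = 6/7
(Q ↔ P) ↔ Q = 6/7 ↔ 5/7 = 6/7
((Q ↔ P) ↔ Q) ∧ Q = 6/7 ∧ 5/7 = 5/7
((P → P) → Q) → (((Q ↔ P) ↔ Q) ∧ Q) = 5/7 → 5/7 = 1
P ∧ P = 6/7 ∧ 6/7 = 6/7
~(P ∧ P) = ~6/7 = 1/7
Q ∧ Q = 5/7 ∧ 5/7 = 5/7
~(Q ∧ Q) = ~5/7 = 2/7
~(P ∧ P) ∧ ~(Q ∧ Q) = 1/7 ∧ 2/7 = 1/7
~(~(P ∧ P) ∧ ~(Q ∧ Q)) = ~1/7 = 6/7
(((P → P) → Q) → (((Q ↔ P) ↔ Q) ∧ Q)) ↔ ~(~(P ∧ P) ∧ ~(Q ∧ Q)) = 1 ↔ 6/7 = 6/7
~((((P → P) → Q) → (((Q ↔ P) ↔ Q) ∧ Q)) ↔ ~(~(P ∧ P) ∧ ~(Q ∧ Q))) = ~6/7 = 1/7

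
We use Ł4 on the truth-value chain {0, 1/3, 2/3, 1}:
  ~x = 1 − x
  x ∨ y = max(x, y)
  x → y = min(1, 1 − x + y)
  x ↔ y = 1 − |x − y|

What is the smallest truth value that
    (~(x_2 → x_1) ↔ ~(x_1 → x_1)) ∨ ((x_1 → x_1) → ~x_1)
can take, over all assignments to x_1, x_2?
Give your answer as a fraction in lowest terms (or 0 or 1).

Take x_1 = 1/3, x_2 = 2/3:
x_2 → x_1 = 2/3 → 1/3 = 2/3
~(x_2 → x_1) = ~2/3 = 1/3
x_1 → x_1 = 1/3 → 1/3 = 1
~(x_1 → x_1) = ~1 = 0
~(x_2 → x_1) ↔ ~(x_1 → x_1) = 1/3 ↔ 0 = 2/3
x_1 → x_1 = 1/3 → 1/3 = 1
~x_1 = ~1/3 = 2/3
(x_1 → x_1) → ~x_1 = 1 → 2/3 = 2/3
(~(x_2 → x_1) ↔ ~(x_1 → x_1)) ∨ ((x_1 → x_1) → ~x_1) = 2/3 ∨ 2/3 = 2/3
No assignment yields a value below 2/3, so this is the minimum.

2/3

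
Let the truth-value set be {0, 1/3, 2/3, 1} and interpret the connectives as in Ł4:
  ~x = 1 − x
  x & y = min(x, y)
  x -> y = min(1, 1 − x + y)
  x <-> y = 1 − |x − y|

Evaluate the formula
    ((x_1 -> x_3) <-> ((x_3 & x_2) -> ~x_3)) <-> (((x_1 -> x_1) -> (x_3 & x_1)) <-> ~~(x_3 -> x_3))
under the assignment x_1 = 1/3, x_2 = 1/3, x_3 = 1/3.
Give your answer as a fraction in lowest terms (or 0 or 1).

x_1 -> x_3 = 1/3 -> 1/3 = 1
x_3 & x_2 = 1/3 & 1/3 = 1/3
~x_3 = ~1/3 = 2/3
(x_3 & x_2) -> ~x_3 = 1/3 -> 2/3 = 1
(x_1 -> x_3) <-> ((x_3 & x_2) -> ~x_3) = 1 <-> 1 = 1
x_1 -> x_1 = 1/3 -> 1/3 = 1
x_3 & x_1 = 1/3 & 1/3 = 1/3
(x_1 -> x_1) -> (x_3 & x_1) = 1 -> 1/3 = 1/3
x_3 -> x_3 = 1/3 -> 1/3 = 1
~(x_3 -> x_3) = ~1 = 0
~~(x_3 -> x_3) = ~0 = 1
((x_1 -> x_1) -> (x_3 & x_1)) <-> ~~(x_3 -> x_3) = 1/3 <-> 1 = 1/3
((x_1 -> x_3) <-> ((x_3 & x_2) -> ~x_3)) <-> (((x_1 -> x_1) -> (x_3 & x_1)) <-> ~~(x_3 -> x_3)) = 1 <-> 1/3 = 1/3

1/3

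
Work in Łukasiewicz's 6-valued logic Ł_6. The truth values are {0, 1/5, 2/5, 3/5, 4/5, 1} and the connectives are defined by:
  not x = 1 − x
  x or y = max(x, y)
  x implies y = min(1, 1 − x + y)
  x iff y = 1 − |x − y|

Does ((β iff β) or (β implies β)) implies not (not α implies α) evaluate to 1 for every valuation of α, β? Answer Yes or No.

Counterexample: take α = 1/5, β = 0.
β iff β = 0 iff 0 = 1
β implies β = 0 implies 0 = 1
(β iff β) or (β implies β) = 1 or 1 = 1
not α = not 1/5 = 4/5
not α implies α = 4/5 implies 1/5 = 2/5
not (not α implies α) = not 2/5 = 3/5
((β iff β) or (β implies β)) implies not (not α implies α) = 1 implies 3/5 = 3/5
This gives 3/5 ≠ 1.

No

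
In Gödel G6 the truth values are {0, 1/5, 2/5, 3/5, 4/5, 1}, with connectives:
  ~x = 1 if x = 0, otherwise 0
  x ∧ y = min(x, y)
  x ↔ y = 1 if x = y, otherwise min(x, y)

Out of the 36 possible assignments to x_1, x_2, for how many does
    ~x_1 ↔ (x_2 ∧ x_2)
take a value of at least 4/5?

value 1: 6 assignments (counts)
value 4/5: 1 assignment (counts)
value 3/5: 1 assignment
value 2/5: 1 assignment
value 1/5: 1 assignment
value 0: 26 assignments
So 7 of the 36 assignments meet the threshold.

7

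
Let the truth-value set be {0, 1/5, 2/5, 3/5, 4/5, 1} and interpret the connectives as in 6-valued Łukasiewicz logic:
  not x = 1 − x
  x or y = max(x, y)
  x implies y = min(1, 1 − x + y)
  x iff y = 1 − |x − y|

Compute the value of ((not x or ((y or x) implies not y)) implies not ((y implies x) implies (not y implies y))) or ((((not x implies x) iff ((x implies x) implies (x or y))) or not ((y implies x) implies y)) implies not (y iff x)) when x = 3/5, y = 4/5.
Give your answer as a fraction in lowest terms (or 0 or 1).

not x = not 3/5 = 2/5
y or x = 4/5 or 3/5 = 4/5
not y = not 4/5 = 1/5
(y or x) implies not y = 4/5 implies 1/5 = 2/5
not x or ((y or x) implies not y) = 2/5 or 2/5 = 2/5
y implies x = 4/5 implies 3/5 = 4/5
not y = not 4/5 = 1/5
not y implies y = 1/5 implies 4/5 = 1
(y implies x) implies (not y implies y) = 4/5 implies 1 = 1
not ((y implies x) implies (not y implies y)) = not 1 = 0
(not x or ((y or x) implies not y)) implies not ((y implies x) implies (not y implies y)) = 2/5 implies 0 = 3/5
not x = not 3/5 = 2/5
not x implies x = 2/5 implies 3/5 = 1
x implies x = 3/5 implies 3/5 = 1
x or y = 3/5 or 4/5 = 4/5
(x implies x) implies (x or y) = 1 implies 4/5 = 4/5
(not x implies x) iff ((x implies x) implies (x or y)) = 1 iff 4/5 = 4/5
y implies x = 4/5 implies 3/5 = 4/5
(y implies x) implies y = 4/5 implies 4/5 = 1
not ((y implies x) implies y) = not 1 = 0
((not x implies x) iff ((x implies x) implies (x or y))) or not ((y implies x) implies y) = 4/5 or 0 = 4/5
y iff x = 4/5 iff 3/5 = 4/5
not (y iff x) = not 4/5 = 1/5
(((not x implies x) iff ((x implies x) implies (x or y))) or not ((y implies x) implies y)) implies not (y iff x) = 4/5 implies 1/5 = 2/5
((not x or ((y or x) implies not y)) implies not ((y implies x) implies (not y implies y))) or ((((not x implies x) iff ((x implies x) implies (x or y))) or not ((y implies x) implies y)) implies not (y iff x)) = 3/5 or 2/5 = 3/5

3/5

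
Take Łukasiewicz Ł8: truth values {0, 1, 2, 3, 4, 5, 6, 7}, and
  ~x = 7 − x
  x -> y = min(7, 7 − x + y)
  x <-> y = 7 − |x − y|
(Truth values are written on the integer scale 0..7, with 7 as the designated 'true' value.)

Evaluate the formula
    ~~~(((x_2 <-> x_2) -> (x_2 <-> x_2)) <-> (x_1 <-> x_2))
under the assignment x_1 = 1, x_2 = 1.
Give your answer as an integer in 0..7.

0

x_2 <-> x_2 = 1 <-> 1 = 7
x_2 <-> x_2 = 1 <-> 1 = 7
(x_2 <-> x_2) -> (x_2 <-> x_2) = 7 -> 7 = 7
x_1 <-> x_2 = 1 <-> 1 = 7
((x_2 <-> x_2) -> (x_2 <-> x_2)) <-> (x_1 <-> x_2) = 7 <-> 7 = 7
~(((x_2 <-> x_2) -> (x_2 <-> x_2)) <-> (x_1 <-> x_2)) = ~7 = 0
~~(((x_2 <-> x_2) -> (x_2 <-> x_2)) <-> (x_1 <-> x_2)) = ~0 = 7
~~~(((x_2 <-> x_2) -> (x_2 <-> x_2)) <-> (x_1 <-> x_2)) = ~7 = 0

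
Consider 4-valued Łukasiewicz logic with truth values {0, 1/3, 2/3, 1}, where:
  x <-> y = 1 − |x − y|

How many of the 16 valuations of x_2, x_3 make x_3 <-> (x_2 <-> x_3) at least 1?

x_2 = 0, x_3 = 0 ↦ 0  <
x_2 = 0, x_3 = 1/3 ↦ 2/3  <
x_2 = 0, x_3 = 2/3 ↦ 2/3  <
x_2 = 0, x_3 = 1 ↦ 0  <
x_2 = 1/3, x_3 = 0 ↦ 1/3  <
x_2 = 1/3, x_3 = 1/3 ↦ 1/3  <
x_2 = 1/3, x_3 = 2/3 ↦ 1  ≥
x_2 = 1/3, x_3 = 1 ↦ 1/3  <
x_2 = 2/3, x_3 = 0 ↦ 2/3  <
x_2 = 2/3, x_3 = 1/3 ↦ 2/3  <
x_2 = 2/3, x_3 = 2/3 ↦ 2/3  <
x_2 = 2/3, x_3 = 1 ↦ 2/3  <
x_2 = 1, x_3 = 0 ↦ 1  ≥
x_2 = 1, x_3 = 1/3 ↦ 1  ≥
x_2 = 1, x_3 = 2/3 ↦ 1  ≥
x_2 = 1, x_3 = 1 ↦ 1  ≥
So 5 of the 16 assignments meet the threshold.

5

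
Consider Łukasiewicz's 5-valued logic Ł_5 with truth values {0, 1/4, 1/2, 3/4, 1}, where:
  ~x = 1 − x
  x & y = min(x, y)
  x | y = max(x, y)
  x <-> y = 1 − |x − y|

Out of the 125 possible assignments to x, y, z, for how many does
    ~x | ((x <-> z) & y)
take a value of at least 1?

value 1: 29 assignments (counts)
value 3/4: 37 assignments
value 1/2: 30 assignments
value 1/4: 20 assignments
value 0: 9 assignments
So 29 of the 125 assignments meet the threshold.

29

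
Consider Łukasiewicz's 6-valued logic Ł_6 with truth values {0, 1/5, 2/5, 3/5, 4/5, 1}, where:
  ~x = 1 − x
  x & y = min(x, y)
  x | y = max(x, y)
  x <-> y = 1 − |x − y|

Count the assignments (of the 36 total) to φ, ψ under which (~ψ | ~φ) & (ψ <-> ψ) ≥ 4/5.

value 1: 11 assignments (counts)
value 4/5: 9 assignments (counts)
value 3/5: 7 assignments
value 2/5: 5 assignments
value 1/5: 3 assignments
value 0: 1 assignment
So 20 of the 36 assignments meet the threshold.

20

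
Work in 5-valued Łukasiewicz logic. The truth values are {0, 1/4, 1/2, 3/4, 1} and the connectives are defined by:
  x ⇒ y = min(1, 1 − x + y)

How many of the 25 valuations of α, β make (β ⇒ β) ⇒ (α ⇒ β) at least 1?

15

value 1: 15 assignments (counts)
value 3/4: 4 assignments
value 1/2: 3 assignments
value 1/4: 2 assignments
value 0: 1 assignment
So 15 of the 25 assignments meet the threshold.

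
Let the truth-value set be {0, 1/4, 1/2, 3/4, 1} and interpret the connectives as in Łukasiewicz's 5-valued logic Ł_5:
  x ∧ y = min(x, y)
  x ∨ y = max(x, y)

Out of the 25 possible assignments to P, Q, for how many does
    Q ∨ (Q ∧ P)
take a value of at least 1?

value 1: 5 assignments (counts)
value 3/4: 5 assignments
value 1/2: 5 assignments
value 1/4: 5 assignments
value 0: 5 assignments
So 5 of the 25 assignments meet the threshold.

5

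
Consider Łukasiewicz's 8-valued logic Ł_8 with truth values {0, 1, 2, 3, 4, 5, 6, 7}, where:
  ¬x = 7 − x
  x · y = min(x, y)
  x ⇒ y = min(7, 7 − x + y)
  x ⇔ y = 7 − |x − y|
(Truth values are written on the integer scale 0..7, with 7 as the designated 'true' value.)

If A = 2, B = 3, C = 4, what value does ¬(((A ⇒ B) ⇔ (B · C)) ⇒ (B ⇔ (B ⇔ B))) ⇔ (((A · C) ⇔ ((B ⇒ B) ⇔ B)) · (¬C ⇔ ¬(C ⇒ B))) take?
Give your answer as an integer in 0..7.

A ⇒ B = 2 ⇒ 3 = 7
B · C = 3 · 4 = 3
(A ⇒ B) ⇔ (B · C) = 7 ⇔ 3 = 3
B ⇔ B = 3 ⇔ 3 = 7
B ⇔ (B ⇔ B) = 3 ⇔ 7 = 3
((A ⇒ B) ⇔ (B · C)) ⇒ (B ⇔ (B ⇔ B)) = 3 ⇒ 3 = 7
¬(((A ⇒ B) ⇔ (B · C)) ⇒ (B ⇔ (B ⇔ B))) = ¬7 = 0
A · C = 2 · 4 = 2
B ⇒ B = 3 ⇒ 3 = 7
(B ⇒ B) ⇔ B = 7 ⇔ 3 = 3
(A · C) ⇔ ((B ⇒ B) ⇔ B) = 2 ⇔ 3 = 6
¬C = ¬4 = 3
C ⇒ B = 4 ⇒ 3 = 6
¬(C ⇒ B) = ¬6 = 1
¬C ⇔ ¬(C ⇒ B) = 3 ⇔ 1 = 5
((A · C) ⇔ ((B ⇒ B) ⇔ B)) · (¬C ⇔ ¬(C ⇒ B)) = 6 · 5 = 5
¬(((A ⇒ B) ⇔ (B · C)) ⇒ (B ⇔ (B ⇔ B))) ⇔ (((A · C) ⇔ ((B ⇒ B) ⇔ B)) · (¬C ⇔ ¬(C ⇒ B))) = 0 ⇔ 5 = 2

2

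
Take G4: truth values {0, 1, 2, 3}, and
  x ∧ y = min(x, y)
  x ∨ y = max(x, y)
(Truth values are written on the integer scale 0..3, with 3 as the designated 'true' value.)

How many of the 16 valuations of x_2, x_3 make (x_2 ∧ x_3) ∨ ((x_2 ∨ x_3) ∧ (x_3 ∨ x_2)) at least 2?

12

x_2 = 0, x_3 = 0 ↦ 0  <
x_2 = 0, x_3 = 1 ↦ 1  <
x_2 = 0, x_3 = 2 ↦ 2  ≥
x_2 = 0, x_3 = 3 ↦ 3  ≥
x_2 = 1, x_3 = 0 ↦ 1  <
x_2 = 1, x_3 = 1 ↦ 1  <
x_2 = 1, x_3 = 2 ↦ 2  ≥
x_2 = 1, x_3 = 3 ↦ 3  ≥
x_2 = 2, x_3 = 0 ↦ 2  ≥
x_2 = 2, x_3 = 1 ↦ 2  ≥
x_2 = 2, x_3 = 2 ↦ 2  ≥
x_2 = 2, x_3 = 3 ↦ 3  ≥
x_2 = 3, x_3 = 0 ↦ 3  ≥
x_2 = 3, x_3 = 1 ↦ 3  ≥
x_2 = 3, x_3 = 2 ↦ 3  ≥
x_2 = 3, x_3 = 3 ↦ 3  ≥
So 12 of the 16 assignments meet the threshold.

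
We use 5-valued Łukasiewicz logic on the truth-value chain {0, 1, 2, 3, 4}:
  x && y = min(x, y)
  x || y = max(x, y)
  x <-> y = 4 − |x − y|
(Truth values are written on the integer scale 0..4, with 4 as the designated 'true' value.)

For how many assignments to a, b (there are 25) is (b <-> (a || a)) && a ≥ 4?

1

value 4: 1 assignment (counts)
value 3: 4 assignments
value 2: 7 assignments
value 1: 7 assignments
value 0: 6 assignments
So 1 of the 25 assignments meets the threshold.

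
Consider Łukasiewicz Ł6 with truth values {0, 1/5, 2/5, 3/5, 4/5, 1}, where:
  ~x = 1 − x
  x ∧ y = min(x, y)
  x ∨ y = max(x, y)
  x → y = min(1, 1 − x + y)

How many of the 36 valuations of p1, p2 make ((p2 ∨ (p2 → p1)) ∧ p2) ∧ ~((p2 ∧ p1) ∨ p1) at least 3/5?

value 1: 1 assignment (counts)
value 4/5: 3 assignments (counts)
value 3/5: 5 assignments (counts)
value 2/5: 7 assignments
value 1/5: 9 assignments
value 0: 11 assignments
So 9 of the 36 assignments meet the threshold.

9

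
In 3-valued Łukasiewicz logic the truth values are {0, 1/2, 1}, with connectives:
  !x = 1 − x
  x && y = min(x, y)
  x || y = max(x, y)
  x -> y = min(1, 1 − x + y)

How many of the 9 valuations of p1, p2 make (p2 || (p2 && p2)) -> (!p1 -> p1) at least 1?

p1 = 0, p2 = 0 ↦ 1  ≥
p1 = 0, p2 = 1/2 ↦ 1/2  <
p1 = 0, p2 = 1 ↦ 0  <
p1 = 1/2, p2 = 0 ↦ 1  ≥
p1 = 1/2, p2 = 1/2 ↦ 1  ≥
p1 = 1/2, p2 = 1 ↦ 1  ≥
p1 = 1, p2 = 0 ↦ 1  ≥
p1 = 1, p2 = 1/2 ↦ 1  ≥
p1 = 1, p2 = 1 ↦ 1  ≥
So 7 of the 9 assignments meet the threshold.

7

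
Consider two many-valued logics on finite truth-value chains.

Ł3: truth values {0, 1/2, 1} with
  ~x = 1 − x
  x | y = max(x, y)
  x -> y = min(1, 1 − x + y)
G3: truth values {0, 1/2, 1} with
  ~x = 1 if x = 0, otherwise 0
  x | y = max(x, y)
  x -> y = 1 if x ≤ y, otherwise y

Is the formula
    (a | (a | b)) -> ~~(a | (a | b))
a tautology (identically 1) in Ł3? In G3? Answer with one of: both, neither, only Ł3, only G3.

both

In Ł3: every assignment gives 1 — tautology.
In G3: every assignment gives 1 — tautology.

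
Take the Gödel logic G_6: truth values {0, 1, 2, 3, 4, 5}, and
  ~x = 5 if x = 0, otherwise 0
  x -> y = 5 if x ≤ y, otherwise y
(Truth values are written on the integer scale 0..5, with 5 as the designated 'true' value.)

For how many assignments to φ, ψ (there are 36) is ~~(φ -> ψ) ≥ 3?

value 5: 31 assignments (counts)
value 0: 5 assignments
So 31 of the 36 assignments meet the threshold.

31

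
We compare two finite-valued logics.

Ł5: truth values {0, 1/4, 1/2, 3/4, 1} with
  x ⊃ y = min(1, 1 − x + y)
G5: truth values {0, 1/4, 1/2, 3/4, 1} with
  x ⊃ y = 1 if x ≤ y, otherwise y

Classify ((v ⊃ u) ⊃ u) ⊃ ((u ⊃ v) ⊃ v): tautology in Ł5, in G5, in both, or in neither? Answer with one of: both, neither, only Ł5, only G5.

only Ł5

In Ł5: every assignment gives 1 — tautology.
In G5: at u = 0, v = 1/4 the value is 1/4 — not a tautology.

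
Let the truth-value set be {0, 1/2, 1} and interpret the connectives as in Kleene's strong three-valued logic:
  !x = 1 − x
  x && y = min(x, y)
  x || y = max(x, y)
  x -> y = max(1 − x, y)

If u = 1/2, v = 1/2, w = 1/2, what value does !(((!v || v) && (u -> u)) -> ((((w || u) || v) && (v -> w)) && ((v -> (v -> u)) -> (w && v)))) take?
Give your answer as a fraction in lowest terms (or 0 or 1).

1/2

!v = !1/2 = 1/2
!v || v = 1/2 || 1/2 = 1/2
u -> u = 1/2 -> 1/2 = 1/2
(!v || v) && (u -> u) = 1/2 && 1/2 = 1/2
w || u = 1/2 || 1/2 = 1/2
(w || u) || v = 1/2 || 1/2 = 1/2
v -> w = 1/2 -> 1/2 = 1/2
((w || u) || v) && (v -> w) = 1/2 && 1/2 = 1/2
v -> u = 1/2 -> 1/2 = 1/2
v -> (v -> u) = 1/2 -> 1/2 = 1/2
w && v = 1/2 && 1/2 = 1/2
(v -> (v -> u)) -> (w && v) = 1/2 -> 1/2 = 1/2
(((w || u) || v) && (v -> w)) && ((v -> (v -> u)) -> (w && v)) = 1/2 && 1/2 = 1/2
((!v || v) && (u -> u)) -> ((((w || u) || v) && (v -> w)) && ((v -> (v -> u)) -> (w && v))) = 1/2 -> 1/2 = 1/2
!(((!v || v) && (u -> u)) -> ((((w || u) || v) && (v -> w)) && ((v -> (v -> u)) -> (w && v)))) = !1/2 = 1/2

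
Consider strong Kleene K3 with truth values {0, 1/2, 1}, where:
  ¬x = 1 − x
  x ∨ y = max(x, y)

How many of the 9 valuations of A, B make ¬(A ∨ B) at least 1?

1

A = 0, B = 0 ↦ 1  ≥
A = 0, B = 1/2 ↦ 1/2  <
A = 0, B = 1 ↦ 0  <
A = 1/2, B = 0 ↦ 1/2  <
A = 1/2, B = 1/2 ↦ 1/2  <
A = 1/2, B = 1 ↦ 0  <
A = 1, B = 0 ↦ 0  <
A = 1, B = 1/2 ↦ 0  <
A = 1, B = 1 ↦ 0  <
So 1 of the 9 assignments meets the threshold.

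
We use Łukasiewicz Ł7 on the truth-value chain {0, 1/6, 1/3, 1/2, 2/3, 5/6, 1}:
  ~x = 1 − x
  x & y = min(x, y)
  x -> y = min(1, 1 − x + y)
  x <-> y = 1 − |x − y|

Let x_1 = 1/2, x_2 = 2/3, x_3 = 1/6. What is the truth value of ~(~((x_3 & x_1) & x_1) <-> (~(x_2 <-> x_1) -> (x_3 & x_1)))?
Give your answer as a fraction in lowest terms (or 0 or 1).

x_3 & x_1 = 1/6 & 1/2 = 1/6
(x_3 & x_1) & x_1 = 1/6 & 1/2 = 1/6
~((x_3 & x_1) & x_1) = ~1/6 = 5/6
x_2 <-> x_1 = 2/3 <-> 1/2 = 5/6
~(x_2 <-> x_1) = ~5/6 = 1/6
x_3 & x_1 = 1/6 & 1/2 = 1/6
~(x_2 <-> x_1) -> (x_3 & x_1) = 1/6 -> 1/6 = 1
~((x_3 & x_1) & x_1) <-> (~(x_2 <-> x_1) -> (x_3 & x_1)) = 5/6 <-> 1 = 5/6
~(~((x_3 & x_1) & x_1) <-> (~(x_2 <-> x_1) -> (x_3 & x_1))) = ~5/6 = 1/6

1/6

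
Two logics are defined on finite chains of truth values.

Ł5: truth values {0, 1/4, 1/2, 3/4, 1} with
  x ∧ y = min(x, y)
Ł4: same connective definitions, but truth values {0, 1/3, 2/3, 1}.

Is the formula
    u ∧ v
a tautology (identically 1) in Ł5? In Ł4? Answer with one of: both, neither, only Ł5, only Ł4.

In Ł5: at u = 0, v = 0 the value is 0 — not a tautology.
In Ł4: at u = 0, v = 0 the value is 0 — not a tautology.

neither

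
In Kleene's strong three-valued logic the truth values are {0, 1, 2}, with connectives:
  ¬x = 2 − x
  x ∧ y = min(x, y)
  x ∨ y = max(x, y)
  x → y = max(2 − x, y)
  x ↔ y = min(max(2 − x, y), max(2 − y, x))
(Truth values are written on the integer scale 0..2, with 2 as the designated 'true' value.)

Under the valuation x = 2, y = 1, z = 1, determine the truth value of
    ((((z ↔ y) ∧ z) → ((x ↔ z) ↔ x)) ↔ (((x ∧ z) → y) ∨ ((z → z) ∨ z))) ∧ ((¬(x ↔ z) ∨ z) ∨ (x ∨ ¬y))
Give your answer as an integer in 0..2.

1

z ↔ y = 1 ↔ 1 = 1
(z ↔ y) ∧ z = 1 ∧ 1 = 1
x ↔ z = 2 ↔ 1 = 1
(x ↔ z) ↔ x = 1 ↔ 2 = 1
((z ↔ y) ∧ z) → ((x ↔ z) ↔ x) = 1 → 1 = 1
x ∧ z = 2 ∧ 1 = 1
(x ∧ z) → y = 1 → 1 = 1
z → z = 1 → 1 = 1
(z → z) ∨ z = 1 ∨ 1 = 1
((x ∧ z) → y) ∨ ((z → z) ∨ z) = 1 ∨ 1 = 1
(((z ↔ y) ∧ z) → ((x ↔ z) ↔ x)) ↔ (((x ∧ z) → y) ∨ ((z → z) ∨ z)) = 1 ↔ 1 = 1
x ↔ z = 2 ↔ 1 = 1
¬(x ↔ z) = ¬1 = 1
¬(x ↔ z) ∨ z = 1 ∨ 1 = 1
¬y = ¬1 = 1
x ∨ ¬y = 2 ∨ 1 = 2
(¬(x ↔ z) ∨ z) ∨ (x ∨ ¬y) = 1 ∨ 2 = 2
((((z ↔ y) ∧ z) → ((x ↔ z) ↔ x)) ↔ (((x ∧ z) → y) ∨ ((z → z) ∨ z))) ∧ ((¬(x ↔ z) ∨ z) ∨ (x ∨ ¬y)) = 1 ∧ 2 = 1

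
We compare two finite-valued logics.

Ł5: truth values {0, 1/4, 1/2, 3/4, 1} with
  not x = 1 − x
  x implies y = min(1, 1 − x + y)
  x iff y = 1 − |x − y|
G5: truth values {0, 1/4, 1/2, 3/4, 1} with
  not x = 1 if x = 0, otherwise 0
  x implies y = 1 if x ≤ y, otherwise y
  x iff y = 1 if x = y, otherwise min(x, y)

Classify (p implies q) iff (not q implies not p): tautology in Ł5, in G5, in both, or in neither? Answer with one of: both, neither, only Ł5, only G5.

In Ł5: every assignment gives 1 — tautology.
In G5: at p = 1/2, q = 1/4 the value is 1/4 — not a tautology.

only Ł5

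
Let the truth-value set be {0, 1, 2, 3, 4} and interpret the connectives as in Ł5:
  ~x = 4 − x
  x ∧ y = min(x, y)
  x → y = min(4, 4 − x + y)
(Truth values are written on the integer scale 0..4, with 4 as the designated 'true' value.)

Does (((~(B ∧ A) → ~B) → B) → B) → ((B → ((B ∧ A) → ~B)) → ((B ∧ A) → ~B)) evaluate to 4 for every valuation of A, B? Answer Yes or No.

No

Counterexample: take A = 3, B = 3.
B ∧ A = 3 ∧ 3 = 3
~(B ∧ A) = ~3 = 1
~B = ~3 = 1
~(B ∧ A) → ~B = 1 → 1 = 4
(~(B ∧ A) → ~B) → B = 4 → 3 = 3
((~(B ∧ A) → ~B) → B) → B = 3 → 3 = 4
B ∧ A = 3 ∧ 3 = 3
~B = ~3 = 1
(B ∧ A) → ~B = 3 → 1 = 2
B → ((B ∧ A) → ~B) = 3 → 2 = 3
B ∧ A = 3 ∧ 3 = 3
~B = ~3 = 1
(B ∧ A) → ~B = 3 → 1 = 2
(B → ((B ∧ A) → ~B)) → ((B ∧ A) → ~B) = 3 → 2 = 3
(((~(B ∧ A) → ~B) → B) → B) → ((B → ((B ∧ A) → ~B)) → ((B ∧ A) → ~B)) = 4 → 3 = 3
This gives 3 ≠ 4.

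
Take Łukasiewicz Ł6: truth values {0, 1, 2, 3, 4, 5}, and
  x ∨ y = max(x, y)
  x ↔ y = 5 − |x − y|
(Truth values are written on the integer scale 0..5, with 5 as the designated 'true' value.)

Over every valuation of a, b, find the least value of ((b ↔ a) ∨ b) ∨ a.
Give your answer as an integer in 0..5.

Take a = 0, b = 2:
b ↔ a = 2 ↔ 0 = 3
(b ↔ a) ∨ b = 3 ∨ 2 = 3
((b ↔ a) ∨ b) ∨ a = 3 ∨ 0 = 3
No assignment yields a value below 3, so this is the minimum.

3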